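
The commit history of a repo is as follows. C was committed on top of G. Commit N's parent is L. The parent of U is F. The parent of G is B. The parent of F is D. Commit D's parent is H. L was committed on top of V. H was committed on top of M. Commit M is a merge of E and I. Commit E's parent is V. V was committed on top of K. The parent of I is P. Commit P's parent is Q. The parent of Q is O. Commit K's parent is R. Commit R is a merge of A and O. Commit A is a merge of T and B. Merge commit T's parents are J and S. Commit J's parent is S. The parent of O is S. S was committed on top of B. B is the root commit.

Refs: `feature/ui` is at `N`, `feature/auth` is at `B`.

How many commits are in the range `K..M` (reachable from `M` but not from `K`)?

Reachable from M: {A, B, E, I, J, K, M, O, P, Q, R, S, T, V}.
Reachable from K: {A, B, J, K, O, R, S, T}.
In M's history but not K's: {E, I, M, P, Q, V} — 6 commits.

6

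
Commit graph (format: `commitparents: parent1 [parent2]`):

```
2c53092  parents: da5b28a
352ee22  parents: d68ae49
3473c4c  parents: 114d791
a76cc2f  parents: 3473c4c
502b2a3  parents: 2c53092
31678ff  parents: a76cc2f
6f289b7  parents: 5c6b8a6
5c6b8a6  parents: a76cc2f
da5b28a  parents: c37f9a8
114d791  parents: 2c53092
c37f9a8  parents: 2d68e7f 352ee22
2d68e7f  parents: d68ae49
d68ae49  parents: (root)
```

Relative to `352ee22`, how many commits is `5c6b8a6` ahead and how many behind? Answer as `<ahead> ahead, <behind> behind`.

Reachable from 5c6b8a6: {114d791, 2c53092, 2d68e7f, 3473c4c, 352ee22, 5c6b8a6, a76cc2f, c37f9a8, d68ae49, da5b28a}.
Reachable from 352ee22: {352ee22, d68ae49}.
Only in 5c6b8a6's history (ahead): {114d791, 2c53092, 2d68e7f, 3473c4c, 5c6b8a6, a76cc2f, c37f9a8, da5b28a} — 8.
Only in 352ee22's history (behind): {} — 0.

8 ahead, 0 behind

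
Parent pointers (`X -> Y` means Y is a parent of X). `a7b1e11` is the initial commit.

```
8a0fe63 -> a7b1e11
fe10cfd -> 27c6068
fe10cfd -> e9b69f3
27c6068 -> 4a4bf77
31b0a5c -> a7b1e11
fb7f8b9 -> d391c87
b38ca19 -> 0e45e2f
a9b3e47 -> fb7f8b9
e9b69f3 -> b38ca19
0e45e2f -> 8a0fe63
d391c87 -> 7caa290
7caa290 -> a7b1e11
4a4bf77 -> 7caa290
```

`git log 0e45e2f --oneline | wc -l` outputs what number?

3

Walking parent pointers from 0e45e2f: reachable set = {0e45e2f, 8a0fe63, a7b1e11}.
That is 3 commits.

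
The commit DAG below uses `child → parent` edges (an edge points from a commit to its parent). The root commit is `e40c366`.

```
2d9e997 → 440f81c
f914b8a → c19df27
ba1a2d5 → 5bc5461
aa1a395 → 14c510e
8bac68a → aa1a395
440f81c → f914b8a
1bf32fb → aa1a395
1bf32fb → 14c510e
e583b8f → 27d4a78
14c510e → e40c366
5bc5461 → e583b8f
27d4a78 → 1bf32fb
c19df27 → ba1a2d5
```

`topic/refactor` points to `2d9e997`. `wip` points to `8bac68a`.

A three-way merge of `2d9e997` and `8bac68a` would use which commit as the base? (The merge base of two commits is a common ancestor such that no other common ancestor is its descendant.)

Ancestors of 2d9e997: {14c510e, 1bf32fb, 27d4a78, 2d9e997, 440f81c, 5bc5461, aa1a395, ba1a2d5, c19df27, e40c366, e583b8f, f914b8a}.
Ancestors of 8bac68a: {14c510e, 8bac68a, aa1a395, e40c366}.
Common ancestors: {14c510e, aa1a395, e40c366}.
Among these, aa1a395 is not an ancestor of any other common ancestor — it is the merge base.

aa1a395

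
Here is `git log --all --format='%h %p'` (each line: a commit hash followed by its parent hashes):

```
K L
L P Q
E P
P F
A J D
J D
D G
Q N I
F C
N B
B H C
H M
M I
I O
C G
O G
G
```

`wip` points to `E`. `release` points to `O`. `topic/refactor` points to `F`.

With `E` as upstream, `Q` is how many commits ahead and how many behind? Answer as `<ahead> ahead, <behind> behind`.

Reachable from Q: {B, C, G, H, I, M, N, O, Q}.
Reachable from E: {C, E, F, G, P}.
Only in Q's history (ahead): {B, H, I, M, N, O, Q} — 7.
Only in E's history (behind): {E, F, P} — 3.

7 ahead, 3 behind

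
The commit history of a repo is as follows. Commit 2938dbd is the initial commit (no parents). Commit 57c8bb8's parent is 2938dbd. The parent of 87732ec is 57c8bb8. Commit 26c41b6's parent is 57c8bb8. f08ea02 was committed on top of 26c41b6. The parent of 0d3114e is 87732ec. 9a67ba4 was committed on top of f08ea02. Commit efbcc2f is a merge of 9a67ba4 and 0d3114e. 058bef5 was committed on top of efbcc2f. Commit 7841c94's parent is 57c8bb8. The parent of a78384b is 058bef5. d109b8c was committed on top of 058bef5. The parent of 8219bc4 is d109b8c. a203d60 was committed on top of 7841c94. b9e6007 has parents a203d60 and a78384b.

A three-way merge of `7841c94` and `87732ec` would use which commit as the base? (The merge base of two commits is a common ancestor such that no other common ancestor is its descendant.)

57c8bb8

Ancestors of 7841c94: {2938dbd, 57c8bb8, 7841c94}.
Ancestors of 87732ec: {2938dbd, 57c8bb8, 87732ec}.
Common ancestors: {2938dbd, 57c8bb8}.
Among these, 57c8bb8 is not an ancestor of any other common ancestor — it is the merge base.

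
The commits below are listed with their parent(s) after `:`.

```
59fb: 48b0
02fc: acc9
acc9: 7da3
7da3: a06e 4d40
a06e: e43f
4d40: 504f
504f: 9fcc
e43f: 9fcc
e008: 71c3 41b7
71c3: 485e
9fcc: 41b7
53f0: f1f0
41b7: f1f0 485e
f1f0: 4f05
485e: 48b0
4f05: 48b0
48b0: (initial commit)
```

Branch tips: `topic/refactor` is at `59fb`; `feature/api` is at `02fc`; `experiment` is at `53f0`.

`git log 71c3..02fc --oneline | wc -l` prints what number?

Reachable from 02fc: {02fc, 41b7, 485e, 48b0, 4d40, 4f05, 504f, 7da3, 9fcc, a06e, acc9, e43f, f1f0}.
Reachable from 71c3: {485e, 48b0, 71c3}.
In 02fc's history but not 71c3's: {02fc, 41b7, 4d40, 4f05, 504f, 7da3, 9fcc, a06e, acc9, e43f, f1f0} — 11 commits.

11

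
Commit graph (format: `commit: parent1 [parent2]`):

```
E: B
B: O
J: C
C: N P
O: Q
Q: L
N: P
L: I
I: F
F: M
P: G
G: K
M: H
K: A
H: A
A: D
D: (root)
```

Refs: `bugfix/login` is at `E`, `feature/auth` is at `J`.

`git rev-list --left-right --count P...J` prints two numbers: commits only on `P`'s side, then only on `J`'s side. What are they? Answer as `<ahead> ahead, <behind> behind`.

Reachable from P: {A, D, G, K, P}.
Reachable from J: {A, C, D, G, J, K, N, P}.
Only in P's history (ahead): {} — 0.
Only in J's history (behind): {C, J, N} — 3.

0 ahead, 3 behind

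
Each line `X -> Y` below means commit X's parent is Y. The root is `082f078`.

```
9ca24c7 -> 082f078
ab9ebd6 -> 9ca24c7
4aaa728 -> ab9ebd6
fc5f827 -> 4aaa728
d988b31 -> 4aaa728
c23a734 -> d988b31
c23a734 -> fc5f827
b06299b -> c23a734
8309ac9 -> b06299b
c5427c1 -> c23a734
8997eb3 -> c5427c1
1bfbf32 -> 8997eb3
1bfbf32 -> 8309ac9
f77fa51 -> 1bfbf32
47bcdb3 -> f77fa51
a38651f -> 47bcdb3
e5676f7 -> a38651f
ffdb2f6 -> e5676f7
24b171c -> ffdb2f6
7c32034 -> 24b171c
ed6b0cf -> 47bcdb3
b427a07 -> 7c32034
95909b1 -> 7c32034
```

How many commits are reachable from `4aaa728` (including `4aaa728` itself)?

Walking parent pointers from 4aaa728: reachable set = {082f078, 4aaa728, 9ca24c7, ab9ebd6}.
That is 4 commits.

4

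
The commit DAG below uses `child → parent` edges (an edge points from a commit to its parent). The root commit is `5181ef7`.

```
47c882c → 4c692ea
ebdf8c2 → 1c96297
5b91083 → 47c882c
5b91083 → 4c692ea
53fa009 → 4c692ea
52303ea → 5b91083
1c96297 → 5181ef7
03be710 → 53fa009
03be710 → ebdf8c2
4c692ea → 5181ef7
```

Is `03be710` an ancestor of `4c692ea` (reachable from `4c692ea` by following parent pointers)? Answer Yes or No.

No

Ancestors of 4c692ea: {4c692ea, 5181ef7}.
03be710 is not in that set, so it is not an ancestor of 4c692ea.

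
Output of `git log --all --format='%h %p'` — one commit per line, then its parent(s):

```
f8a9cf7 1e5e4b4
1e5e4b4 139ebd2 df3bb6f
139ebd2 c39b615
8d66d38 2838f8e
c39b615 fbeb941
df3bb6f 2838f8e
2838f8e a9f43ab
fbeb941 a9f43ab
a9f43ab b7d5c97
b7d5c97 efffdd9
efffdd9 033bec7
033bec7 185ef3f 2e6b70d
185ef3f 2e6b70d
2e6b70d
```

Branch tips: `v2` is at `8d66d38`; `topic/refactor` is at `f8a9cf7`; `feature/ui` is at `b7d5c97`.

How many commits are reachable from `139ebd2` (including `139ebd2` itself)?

9

Walking parent pointers from 139ebd2: reachable set = {033bec7, 139ebd2, 185ef3f, 2e6b70d, a9f43ab, b7d5c97, c39b615, efffdd9, fbeb941}.
That is 9 commits.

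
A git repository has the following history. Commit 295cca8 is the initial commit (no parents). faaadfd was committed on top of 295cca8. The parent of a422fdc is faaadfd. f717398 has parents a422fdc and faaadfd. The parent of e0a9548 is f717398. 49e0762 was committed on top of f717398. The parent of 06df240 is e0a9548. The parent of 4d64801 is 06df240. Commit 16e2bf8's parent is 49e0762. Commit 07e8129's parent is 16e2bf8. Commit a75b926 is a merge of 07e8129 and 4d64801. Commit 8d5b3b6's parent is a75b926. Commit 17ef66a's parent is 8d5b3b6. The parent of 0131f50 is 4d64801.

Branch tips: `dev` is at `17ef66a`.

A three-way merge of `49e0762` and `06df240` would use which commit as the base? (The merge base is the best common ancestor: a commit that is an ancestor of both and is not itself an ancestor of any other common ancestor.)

Ancestors of 49e0762: {295cca8, 49e0762, a422fdc, f717398, faaadfd}.
Ancestors of 06df240: {06df240, 295cca8, a422fdc, e0a9548, f717398, faaadfd}.
Common ancestors: {295cca8, a422fdc, f717398, faaadfd}.
Among these, f717398 is not an ancestor of any other common ancestor — it is the merge base.

f717398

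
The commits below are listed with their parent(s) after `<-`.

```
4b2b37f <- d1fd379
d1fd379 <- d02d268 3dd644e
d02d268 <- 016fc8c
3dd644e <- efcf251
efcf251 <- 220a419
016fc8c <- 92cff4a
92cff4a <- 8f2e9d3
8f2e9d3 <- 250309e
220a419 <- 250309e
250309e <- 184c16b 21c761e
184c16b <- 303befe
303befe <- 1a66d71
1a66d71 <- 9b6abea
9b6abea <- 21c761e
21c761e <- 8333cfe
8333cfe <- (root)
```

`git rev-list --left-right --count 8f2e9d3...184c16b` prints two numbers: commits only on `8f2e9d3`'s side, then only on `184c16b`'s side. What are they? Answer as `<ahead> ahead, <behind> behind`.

2 ahead, 0 behind

Reachable from 8f2e9d3: {184c16b, 1a66d71, 21c761e, 250309e, 303befe, 8333cfe, 8f2e9d3, 9b6abea}.
Reachable from 184c16b: {184c16b, 1a66d71, 21c761e, 303befe, 8333cfe, 9b6abea}.
Only in 8f2e9d3's history (ahead): {250309e, 8f2e9d3} — 2.
Only in 184c16b's history (behind): {} — 0.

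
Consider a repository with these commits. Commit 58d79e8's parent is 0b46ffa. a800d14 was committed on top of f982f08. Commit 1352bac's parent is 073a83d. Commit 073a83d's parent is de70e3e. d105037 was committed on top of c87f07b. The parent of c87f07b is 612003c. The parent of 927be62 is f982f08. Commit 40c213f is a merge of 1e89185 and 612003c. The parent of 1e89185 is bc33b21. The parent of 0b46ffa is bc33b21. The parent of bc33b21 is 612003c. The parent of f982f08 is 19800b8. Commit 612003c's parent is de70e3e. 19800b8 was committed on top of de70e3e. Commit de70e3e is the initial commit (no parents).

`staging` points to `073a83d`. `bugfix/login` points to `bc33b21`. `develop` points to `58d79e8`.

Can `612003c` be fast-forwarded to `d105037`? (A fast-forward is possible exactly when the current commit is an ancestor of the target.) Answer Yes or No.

Yes

A fast-forward from 612003c to d105037 is possible iff 612003c is an ancestor of d105037.
Ancestors of d105037: {612003c, c87f07b, d105037, de70e3e}.
612003c is among them, so fast-forward is possible.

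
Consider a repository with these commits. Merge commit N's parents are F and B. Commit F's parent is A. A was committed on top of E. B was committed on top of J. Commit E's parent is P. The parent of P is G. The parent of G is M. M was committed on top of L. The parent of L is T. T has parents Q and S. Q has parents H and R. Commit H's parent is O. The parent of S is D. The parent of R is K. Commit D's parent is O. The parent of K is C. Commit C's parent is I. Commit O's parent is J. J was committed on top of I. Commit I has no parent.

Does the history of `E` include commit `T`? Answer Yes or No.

Ancestors of E (commits reachable by following parents): {C, D, E, G, H, I, J, K, L, M, O, P, Q, R, S, T}.
T is in that set, so it is an ancestor of E.

Yes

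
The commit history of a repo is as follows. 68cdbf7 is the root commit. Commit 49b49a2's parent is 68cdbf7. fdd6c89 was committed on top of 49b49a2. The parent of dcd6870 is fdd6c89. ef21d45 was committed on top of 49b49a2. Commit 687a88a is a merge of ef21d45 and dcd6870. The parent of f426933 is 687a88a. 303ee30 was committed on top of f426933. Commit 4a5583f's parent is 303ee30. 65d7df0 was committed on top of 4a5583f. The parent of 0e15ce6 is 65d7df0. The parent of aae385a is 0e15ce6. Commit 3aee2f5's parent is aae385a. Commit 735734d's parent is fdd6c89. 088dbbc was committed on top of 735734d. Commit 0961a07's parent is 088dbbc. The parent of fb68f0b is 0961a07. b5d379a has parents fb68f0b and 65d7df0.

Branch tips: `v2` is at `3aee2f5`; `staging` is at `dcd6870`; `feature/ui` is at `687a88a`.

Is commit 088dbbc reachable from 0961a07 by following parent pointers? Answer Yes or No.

Ancestors of 0961a07 (commits reachable by following parents): {088dbbc, 0961a07, 49b49a2, 68cdbf7, 735734d, fdd6c89}.
088dbbc is in that set, so it is an ancestor of 0961a07.

Yes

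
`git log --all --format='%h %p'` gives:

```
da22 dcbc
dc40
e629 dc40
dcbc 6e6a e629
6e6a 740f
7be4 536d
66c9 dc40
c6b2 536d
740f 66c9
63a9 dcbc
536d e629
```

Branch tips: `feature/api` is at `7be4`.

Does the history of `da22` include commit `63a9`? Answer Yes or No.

Ancestors of da22: {66c9, 6e6a, 740f, da22, dc40, dcbc, e629}.
63a9 is not in that set, so it is not an ancestor of da22.

No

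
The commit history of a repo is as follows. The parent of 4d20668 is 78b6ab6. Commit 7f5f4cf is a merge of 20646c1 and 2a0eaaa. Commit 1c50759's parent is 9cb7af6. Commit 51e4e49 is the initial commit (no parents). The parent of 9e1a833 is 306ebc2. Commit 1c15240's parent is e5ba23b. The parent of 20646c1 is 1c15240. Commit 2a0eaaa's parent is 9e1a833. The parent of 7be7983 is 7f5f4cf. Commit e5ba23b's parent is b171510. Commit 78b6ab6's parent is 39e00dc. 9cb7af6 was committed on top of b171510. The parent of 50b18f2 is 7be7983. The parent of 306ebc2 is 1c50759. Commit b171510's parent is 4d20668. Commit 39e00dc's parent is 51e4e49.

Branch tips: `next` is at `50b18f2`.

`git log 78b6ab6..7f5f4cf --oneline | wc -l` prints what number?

11

Reachable from 7f5f4cf: {1c15240, 1c50759, 20646c1, 2a0eaaa, 306ebc2, 39e00dc, 4d20668, 51e4e49, 78b6ab6, 7f5f4cf, 9cb7af6, 9e1a833, b171510, e5ba23b}.
Reachable from 78b6ab6: {39e00dc, 51e4e49, 78b6ab6}.
In 7f5f4cf's history but not 78b6ab6's: {1c15240, 1c50759, 20646c1, 2a0eaaa, 306ebc2, 4d20668, 7f5f4cf, 9cb7af6, 9e1a833, b171510, e5ba23b} — 11 commits.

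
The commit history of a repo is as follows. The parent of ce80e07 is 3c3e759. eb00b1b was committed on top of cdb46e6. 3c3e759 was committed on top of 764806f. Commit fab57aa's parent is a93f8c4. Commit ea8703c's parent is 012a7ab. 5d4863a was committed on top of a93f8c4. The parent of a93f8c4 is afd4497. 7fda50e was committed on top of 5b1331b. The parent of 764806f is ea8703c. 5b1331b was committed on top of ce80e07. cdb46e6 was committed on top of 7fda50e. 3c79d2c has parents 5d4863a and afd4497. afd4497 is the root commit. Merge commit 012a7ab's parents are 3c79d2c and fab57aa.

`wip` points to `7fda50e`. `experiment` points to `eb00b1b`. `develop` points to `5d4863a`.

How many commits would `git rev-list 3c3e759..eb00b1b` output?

Reachable from eb00b1b: {012a7ab, 3c3e759, 3c79d2c, 5b1331b, 5d4863a, 764806f, 7fda50e, a93f8c4, afd4497, cdb46e6, ce80e07, ea8703c, eb00b1b, fab57aa}.
Reachable from 3c3e759: {012a7ab, 3c3e759, 3c79d2c, 5d4863a, 764806f, a93f8c4, afd4497, ea8703c, fab57aa}.
In eb00b1b's history but not 3c3e759's: {5b1331b, 7fda50e, cdb46e6, ce80e07, eb00b1b} — 5 commits.

5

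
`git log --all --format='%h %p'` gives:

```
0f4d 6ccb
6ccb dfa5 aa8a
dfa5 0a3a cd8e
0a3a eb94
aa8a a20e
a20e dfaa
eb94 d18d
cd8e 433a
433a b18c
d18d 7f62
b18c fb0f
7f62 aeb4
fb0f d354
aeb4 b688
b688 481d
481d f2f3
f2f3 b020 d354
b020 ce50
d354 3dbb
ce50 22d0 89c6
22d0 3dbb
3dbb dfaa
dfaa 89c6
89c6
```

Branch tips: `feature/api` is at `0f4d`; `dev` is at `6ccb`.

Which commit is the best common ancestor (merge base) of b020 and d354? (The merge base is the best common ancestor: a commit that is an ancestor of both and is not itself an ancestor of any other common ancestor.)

Ancestors of b020: {22d0, 3dbb, 89c6, b020, ce50, dfaa}.
Ancestors of d354: {3dbb, 89c6, d354, dfaa}.
Common ancestors: {3dbb, 89c6, dfaa}.
Among these, 3dbb is not an ancestor of any other common ancestor — it is the merge base.

3dbb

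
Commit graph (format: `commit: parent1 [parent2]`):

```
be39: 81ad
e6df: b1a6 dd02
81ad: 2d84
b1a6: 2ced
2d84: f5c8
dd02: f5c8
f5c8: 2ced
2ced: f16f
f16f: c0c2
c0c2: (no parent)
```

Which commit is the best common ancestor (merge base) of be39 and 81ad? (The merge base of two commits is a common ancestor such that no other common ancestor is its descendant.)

81ad

Ancestors of be39: {2ced, 2d84, 81ad, be39, c0c2, f16f, f5c8}.
Ancestors of 81ad: {2ced, 2d84, 81ad, c0c2, f16f, f5c8}.
Common ancestors: {2ced, 2d84, 81ad, c0c2, f16f, f5c8}.
Among these, 81ad is not an ancestor of any other common ancestor — it is the merge base.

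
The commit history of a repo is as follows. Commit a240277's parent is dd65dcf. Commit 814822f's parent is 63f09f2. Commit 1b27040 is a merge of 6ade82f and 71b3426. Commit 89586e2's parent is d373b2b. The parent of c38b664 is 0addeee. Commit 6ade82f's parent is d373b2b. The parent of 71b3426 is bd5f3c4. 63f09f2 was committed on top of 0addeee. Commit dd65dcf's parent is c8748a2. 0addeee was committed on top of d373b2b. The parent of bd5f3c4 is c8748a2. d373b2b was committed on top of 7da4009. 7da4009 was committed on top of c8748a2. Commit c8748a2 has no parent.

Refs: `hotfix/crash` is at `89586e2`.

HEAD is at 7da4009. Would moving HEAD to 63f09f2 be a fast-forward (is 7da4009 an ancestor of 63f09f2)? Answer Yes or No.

A fast-forward from 7da4009 to 63f09f2 is possible iff 7da4009 is an ancestor of 63f09f2.
Ancestors of 63f09f2: {0addeee, 63f09f2, 7da4009, c8748a2, d373b2b}.
7da4009 is among them, so fast-forward is possible.

Yes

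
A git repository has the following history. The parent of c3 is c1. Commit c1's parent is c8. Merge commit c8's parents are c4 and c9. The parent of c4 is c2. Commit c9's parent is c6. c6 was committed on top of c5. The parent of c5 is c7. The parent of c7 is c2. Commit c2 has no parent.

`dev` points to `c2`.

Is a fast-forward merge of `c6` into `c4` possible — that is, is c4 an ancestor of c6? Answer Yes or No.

A fast-forward from c4 to c6 is possible iff c4 is an ancestor of c6.
Ancestors of c6: {c2, c5, c6, c7}.
c4 is not among them, so fast-forward is not possible.

No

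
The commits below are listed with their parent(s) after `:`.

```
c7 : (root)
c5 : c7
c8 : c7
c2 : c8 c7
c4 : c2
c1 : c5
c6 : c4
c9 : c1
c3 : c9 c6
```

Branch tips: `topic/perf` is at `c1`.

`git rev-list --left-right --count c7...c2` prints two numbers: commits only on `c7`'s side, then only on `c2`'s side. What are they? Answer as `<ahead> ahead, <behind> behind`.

0 ahead, 2 behind

Reachable from c7: {c7}.
Reachable from c2: {c2, c7, c8}.
Only in c7's history (ahead): {} — 0.
Only in c2's history (behind): {c2, c8} — 2.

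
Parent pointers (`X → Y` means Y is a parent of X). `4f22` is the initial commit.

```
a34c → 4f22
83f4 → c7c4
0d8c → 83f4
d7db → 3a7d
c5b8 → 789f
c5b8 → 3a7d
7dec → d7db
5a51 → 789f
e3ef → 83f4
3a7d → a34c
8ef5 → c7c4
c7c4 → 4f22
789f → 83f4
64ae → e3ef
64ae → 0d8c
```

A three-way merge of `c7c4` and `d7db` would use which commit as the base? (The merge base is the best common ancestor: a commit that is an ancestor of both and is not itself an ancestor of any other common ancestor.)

4f22

Ancestors of c7c4: {4f22, c7c4}.
Ancestors of d7db: {3a7d, 4f22, a34c, d7db}.
Common ancestors: {4f22}.
The only common ancestor is 4f22, so it is the merge base.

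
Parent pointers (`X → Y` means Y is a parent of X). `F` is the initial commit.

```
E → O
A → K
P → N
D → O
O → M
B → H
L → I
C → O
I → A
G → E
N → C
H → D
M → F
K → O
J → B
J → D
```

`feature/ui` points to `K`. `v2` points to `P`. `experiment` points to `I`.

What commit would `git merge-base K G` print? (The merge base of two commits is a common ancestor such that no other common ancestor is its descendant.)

Ancestors of K: {F, K, M, O}.
Ancestors of G: {E, F, G, M, O}.
Common ancestors: {F, M, O}.
Among these, O is not an ancestor of any other common ancestor — it is the merge base.

O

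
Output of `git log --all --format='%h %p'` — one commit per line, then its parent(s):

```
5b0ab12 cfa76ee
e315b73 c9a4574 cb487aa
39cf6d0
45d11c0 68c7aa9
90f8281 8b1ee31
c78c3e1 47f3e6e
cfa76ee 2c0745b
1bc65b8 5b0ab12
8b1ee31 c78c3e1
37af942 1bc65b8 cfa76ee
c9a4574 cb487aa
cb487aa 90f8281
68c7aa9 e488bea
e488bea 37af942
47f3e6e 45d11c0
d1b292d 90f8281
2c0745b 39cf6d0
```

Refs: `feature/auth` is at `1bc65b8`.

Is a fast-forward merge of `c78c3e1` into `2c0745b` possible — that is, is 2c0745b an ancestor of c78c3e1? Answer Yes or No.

Yes

A fast-forward from 2c0745b to c78c3e1 is possible iff 2c0745b is an ancestor of c78c3e1.
Ancestors of c78c3e1: {1bc65b8, 2c0745b, 37af942, 39cf6d0, 45d11c0, 47f3e6e, 5b0ab12, 68c7aa9, c78c3e1, cfa76ee, e488bea}.
2c0745b is among them, so fast-forward is possible.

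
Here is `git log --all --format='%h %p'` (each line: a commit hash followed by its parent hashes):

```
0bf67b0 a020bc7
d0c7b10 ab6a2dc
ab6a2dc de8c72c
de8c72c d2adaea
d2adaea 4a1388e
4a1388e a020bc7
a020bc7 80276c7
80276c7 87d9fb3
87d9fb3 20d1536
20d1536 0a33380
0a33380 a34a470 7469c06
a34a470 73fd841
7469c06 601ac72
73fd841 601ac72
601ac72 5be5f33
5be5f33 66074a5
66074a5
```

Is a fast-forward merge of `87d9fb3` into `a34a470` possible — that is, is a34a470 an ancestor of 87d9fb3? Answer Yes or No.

Yes

A fast-forward from a34a470 to 87d9fb3 is possible iff a34a470 is an ancestor of 87d9fb3.
Ancestors of 87d9fb3: {0a33380, 20d1536, 5be5f33, 601ac72, 66074a5, 73fd841, 7469c06, 87d9fb3, a34a470}.
a34a470 is among them, so fast-forward is possible.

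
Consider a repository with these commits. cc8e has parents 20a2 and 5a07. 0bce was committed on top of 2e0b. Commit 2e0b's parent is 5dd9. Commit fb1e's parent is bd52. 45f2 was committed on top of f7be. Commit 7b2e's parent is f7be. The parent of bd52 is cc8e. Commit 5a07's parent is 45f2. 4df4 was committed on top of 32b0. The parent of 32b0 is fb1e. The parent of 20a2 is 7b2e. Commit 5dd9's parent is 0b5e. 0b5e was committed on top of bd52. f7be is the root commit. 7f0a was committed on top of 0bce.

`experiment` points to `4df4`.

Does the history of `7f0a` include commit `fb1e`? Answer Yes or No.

No

Ancestors of 7f0a: {0b5e, 0bce, 20a2, 2e0b, 45f2, 5a07, 5dd9, 7b2e, 7f0a, bd52, cc8e, f7be}.
fb1e is not in that set, so it is not an ancestor of 7f0a.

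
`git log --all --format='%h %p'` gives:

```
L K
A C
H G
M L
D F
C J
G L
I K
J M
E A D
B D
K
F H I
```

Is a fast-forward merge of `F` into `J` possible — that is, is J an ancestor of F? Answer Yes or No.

A fast-forward from J to F is possible iff J is an ancestor of F.
Ancestors of F: {F, G, H, I, K, L}.
J is not among them, so fast-forward is not possible.

No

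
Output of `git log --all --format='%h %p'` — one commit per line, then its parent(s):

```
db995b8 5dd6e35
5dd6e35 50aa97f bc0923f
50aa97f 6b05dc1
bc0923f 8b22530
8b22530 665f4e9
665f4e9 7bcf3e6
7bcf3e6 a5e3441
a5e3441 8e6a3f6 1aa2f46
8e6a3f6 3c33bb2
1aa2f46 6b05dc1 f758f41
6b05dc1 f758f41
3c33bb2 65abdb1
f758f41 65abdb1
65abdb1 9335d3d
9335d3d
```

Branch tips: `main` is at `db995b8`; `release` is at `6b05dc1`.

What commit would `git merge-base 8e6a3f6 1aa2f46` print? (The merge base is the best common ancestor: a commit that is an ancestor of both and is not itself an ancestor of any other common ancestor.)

Ancestors of 8e6a3f6: {3c33bb2, 65abdb1, 8e6a3f6, 9335d3d}.
Ancestors of 1aa2f46: {1aa2f46, 65abdb1, 6b05dc1, 9335d3d, f758f41}.
Common ancestors: {65abdb1, 9335d3d}.
Among these, 65abdb1 is not an ancestor of any other common ancestor — it is the merge base.

65abdb1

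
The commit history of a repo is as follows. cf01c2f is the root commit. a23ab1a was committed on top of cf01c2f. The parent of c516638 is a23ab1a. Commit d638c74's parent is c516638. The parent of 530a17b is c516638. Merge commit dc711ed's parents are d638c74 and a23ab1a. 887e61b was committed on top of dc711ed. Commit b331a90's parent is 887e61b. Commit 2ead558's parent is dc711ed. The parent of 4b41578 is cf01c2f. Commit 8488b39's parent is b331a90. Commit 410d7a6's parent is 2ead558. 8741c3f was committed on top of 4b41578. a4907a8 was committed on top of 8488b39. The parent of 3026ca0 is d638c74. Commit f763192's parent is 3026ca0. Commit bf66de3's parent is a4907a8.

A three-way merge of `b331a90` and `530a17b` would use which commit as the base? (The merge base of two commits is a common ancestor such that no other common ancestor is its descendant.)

c516638

Ancestors of b331a90: {887e61b, a23ab1a, b331a90, c516638, cf01c2f, d638c74, dc711ed}.
Ancestors of 530a17b: {530a17b, a23ab1a, c516638, cf01c2f}.
Common ancestors: {a23ab1a, c516638, cf01c2f}.
Among these, c516638 is not an ancestor of any other common ancestor — it is the merge base.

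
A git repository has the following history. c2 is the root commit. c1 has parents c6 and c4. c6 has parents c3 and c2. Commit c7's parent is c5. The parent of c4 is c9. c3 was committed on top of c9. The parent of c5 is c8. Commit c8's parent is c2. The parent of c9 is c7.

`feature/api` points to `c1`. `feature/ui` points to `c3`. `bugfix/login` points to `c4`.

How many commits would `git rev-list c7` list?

Walking parent pointers from c7: reachable set = {c2, c5, c7, c8}.
That is 4 commits.

4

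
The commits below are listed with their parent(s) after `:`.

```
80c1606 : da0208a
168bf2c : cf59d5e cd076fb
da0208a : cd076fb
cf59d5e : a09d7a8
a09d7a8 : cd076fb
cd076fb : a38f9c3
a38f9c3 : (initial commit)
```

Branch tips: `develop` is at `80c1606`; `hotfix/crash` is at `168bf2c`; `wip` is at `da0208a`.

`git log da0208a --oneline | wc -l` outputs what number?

Walking parent pointers from da0208a: reachable set = {a38f9c3, cd076fb, da0208a}.
That is 3 commits.

3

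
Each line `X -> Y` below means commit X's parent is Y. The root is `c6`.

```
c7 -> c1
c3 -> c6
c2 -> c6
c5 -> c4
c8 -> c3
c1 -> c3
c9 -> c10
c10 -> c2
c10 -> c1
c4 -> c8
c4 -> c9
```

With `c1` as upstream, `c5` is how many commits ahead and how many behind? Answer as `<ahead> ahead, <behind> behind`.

6 ahead, 0 behind

Reachable from c5: {c1, c10, c2, c3, c4, c5, c6, c8, c9}.
Reachable from c1: {c1, c3, c6}.
Only in c5's history (ahead): {c10, c2, c4, c5, c8, c9} — 6.
Only in c1's history (behind): {} — 0.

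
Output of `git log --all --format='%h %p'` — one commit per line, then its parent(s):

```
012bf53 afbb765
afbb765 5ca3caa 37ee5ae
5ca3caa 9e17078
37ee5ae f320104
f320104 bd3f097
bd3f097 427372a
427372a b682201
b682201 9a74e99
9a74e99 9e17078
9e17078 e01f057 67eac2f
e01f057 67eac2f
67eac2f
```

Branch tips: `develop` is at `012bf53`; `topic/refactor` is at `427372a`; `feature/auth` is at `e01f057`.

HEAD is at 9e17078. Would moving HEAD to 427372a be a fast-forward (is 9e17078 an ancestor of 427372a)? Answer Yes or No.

Yes

A fast-forward from 9e17078 to 427372a is possible iff 9e17078 is an ancestor of 427372a.
Ancestors of 427372a: {427372a, 67eac2f, 9a74e99, 9e17078, b682201, e01f057}.
9e17078 is among them, so fast-forward is possible.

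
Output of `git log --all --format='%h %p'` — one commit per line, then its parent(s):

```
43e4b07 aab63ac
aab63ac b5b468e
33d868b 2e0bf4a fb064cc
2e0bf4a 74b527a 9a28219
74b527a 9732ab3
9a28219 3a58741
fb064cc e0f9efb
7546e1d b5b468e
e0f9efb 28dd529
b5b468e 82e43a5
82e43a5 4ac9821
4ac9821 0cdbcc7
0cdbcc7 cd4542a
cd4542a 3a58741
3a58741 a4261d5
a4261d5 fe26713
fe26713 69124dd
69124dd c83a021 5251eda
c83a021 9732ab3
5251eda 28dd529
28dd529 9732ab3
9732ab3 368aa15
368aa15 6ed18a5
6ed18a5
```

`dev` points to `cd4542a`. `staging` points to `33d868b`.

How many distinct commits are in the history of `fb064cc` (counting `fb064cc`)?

6

Walking parent pointers from fb064cc: reachable set = {28dd529, 368aa15, 6ed18a5, 9732ab3, e0f9efb, fb064cc}.
That is 6 commits.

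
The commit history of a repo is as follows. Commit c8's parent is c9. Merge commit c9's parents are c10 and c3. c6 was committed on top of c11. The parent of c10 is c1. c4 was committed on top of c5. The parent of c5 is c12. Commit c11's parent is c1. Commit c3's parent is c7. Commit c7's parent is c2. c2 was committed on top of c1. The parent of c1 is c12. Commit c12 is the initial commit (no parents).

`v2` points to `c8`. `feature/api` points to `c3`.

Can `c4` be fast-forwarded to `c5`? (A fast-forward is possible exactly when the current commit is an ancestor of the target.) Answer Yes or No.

A fast-forward from c4 to c5 is possible iff c4 is an ancestor of c5.
Ancestors of c5: {c12, c5}.
c4 is not among them, so fast-forward is not possible.

No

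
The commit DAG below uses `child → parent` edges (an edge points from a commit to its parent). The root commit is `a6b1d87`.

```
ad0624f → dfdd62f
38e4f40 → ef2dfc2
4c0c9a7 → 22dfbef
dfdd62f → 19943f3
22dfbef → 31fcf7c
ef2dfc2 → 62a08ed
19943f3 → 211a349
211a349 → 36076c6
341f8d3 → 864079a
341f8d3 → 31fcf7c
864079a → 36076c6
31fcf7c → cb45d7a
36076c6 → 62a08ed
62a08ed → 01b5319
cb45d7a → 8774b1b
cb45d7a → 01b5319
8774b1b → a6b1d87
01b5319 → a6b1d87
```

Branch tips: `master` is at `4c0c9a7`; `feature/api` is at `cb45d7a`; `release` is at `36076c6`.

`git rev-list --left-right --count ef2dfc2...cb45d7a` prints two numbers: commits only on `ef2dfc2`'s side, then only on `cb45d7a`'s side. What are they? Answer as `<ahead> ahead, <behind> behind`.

2 ahead, 2 behind

Reachable from ef2dfc2: {01b5319, 62a08ed, a6b1d87, ef2dfc2}.
Reachable from cb45d7a: {01b5319, 8774b1b, a6b1d87, cb45d7a}.
Only in ef2dfc2's history (ahead): {62a08ed, ef2dfc2} — 2.
Only in cb45d7a's history (behind): {8774b1b, cb45d7a} — 2.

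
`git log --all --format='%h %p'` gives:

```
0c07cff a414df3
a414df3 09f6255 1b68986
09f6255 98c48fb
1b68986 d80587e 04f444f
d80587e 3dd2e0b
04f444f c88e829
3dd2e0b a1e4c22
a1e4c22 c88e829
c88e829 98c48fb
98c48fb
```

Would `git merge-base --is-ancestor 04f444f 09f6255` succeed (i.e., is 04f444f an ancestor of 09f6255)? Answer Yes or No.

No

Ancestors of 09f6255: {09f6255, 98c48fb}.
04f444f is not in that set, so it is not an ancestor of 09f6255.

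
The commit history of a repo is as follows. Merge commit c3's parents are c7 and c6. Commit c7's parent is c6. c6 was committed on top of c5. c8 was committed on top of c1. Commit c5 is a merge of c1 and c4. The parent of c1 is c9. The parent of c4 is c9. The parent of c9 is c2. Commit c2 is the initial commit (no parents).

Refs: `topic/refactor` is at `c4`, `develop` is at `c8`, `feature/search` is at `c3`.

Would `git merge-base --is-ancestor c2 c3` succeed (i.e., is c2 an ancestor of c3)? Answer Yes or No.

Yes

Ancestors of c3 (commits reachable by following parents): {c1, c2, c3, c4, c5, c6, c7, c9}.
c2 is in that set, so it is an ancestor of c3.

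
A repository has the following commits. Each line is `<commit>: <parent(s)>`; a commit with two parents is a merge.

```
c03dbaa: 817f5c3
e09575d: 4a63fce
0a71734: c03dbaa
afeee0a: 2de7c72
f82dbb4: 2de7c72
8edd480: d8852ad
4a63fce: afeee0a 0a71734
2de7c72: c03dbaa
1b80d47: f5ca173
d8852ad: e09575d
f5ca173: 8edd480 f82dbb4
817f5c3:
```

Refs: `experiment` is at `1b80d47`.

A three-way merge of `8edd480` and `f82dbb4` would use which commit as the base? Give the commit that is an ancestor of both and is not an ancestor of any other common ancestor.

Ancestors of 8edd480: {0a71734, 2de7c72, 4a63fce, 817f5c3, 8edd480, afeee0a, c03dbaa, d8852ad, e09575d}.
Ancestors of f82dbb4: {2de7c72, 817f5c3, c03dbaa, f82dbb4}.
Common ancestors: {2de7c72, 817f5c3, c03dbaa}.
Among these, 2de7c72 is not an ancestor of any other common ancestor — it is the merge base.

2de7c72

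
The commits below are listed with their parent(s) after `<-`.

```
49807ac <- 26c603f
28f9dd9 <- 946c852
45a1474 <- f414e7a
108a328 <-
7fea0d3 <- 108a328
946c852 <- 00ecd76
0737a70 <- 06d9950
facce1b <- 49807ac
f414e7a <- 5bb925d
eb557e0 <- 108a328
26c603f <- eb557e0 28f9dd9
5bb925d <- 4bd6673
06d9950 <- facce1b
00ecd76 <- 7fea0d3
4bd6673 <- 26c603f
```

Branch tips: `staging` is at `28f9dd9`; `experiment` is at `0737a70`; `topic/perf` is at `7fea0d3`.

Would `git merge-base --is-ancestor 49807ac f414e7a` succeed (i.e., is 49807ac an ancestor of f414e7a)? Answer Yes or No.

Ancestors of f414e7a: {00ecd76, 108a328, 26c603f, 28f9dd9, 4bd6673, 5bb925d, 7fea0d3, 946c852, eb557e0, f414e7a}.
49807ac is not in that set, so it is not an ancestor of f414e7a.

No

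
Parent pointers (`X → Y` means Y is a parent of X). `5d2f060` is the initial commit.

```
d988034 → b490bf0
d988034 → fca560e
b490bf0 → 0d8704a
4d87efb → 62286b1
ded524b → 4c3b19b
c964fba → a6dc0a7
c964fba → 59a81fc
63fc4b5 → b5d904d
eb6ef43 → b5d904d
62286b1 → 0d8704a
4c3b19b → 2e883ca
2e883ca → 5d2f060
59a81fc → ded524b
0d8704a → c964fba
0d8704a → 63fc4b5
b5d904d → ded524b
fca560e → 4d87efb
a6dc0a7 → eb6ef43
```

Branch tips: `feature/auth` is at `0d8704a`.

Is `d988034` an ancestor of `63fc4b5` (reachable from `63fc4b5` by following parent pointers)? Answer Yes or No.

Ancestors of 63fc4b5: {2e883ca, 4c3b19b, 5d2f060, 63fc4b5, b5d904d, ded524b}.
d988034 is not in that set, so it is not an ancestor of 63fc4b5.

No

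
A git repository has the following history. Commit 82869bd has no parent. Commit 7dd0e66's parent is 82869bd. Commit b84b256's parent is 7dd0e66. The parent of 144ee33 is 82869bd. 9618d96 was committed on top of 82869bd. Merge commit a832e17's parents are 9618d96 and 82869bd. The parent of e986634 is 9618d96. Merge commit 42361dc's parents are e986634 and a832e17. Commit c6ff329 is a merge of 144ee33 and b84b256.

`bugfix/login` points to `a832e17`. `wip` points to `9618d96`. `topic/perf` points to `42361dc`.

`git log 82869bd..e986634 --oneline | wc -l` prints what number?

2

Reachable from e986634: {82869bd, 9618d96, e986634}.
Reachable from 82869bd: {82869bd}.
In e986634's history but not 82869bd's: {9618d96, e986634} — 2 commits.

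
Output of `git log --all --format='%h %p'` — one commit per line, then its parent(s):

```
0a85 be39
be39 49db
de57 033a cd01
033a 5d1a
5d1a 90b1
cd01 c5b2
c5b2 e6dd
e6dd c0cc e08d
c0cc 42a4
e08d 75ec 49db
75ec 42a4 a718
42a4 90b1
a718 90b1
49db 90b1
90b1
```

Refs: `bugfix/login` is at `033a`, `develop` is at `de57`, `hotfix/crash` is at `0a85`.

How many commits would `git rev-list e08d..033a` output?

Reachable from 033a: {033a, 5d1a, 90b1}.
Reachable from e08d: {42a4, 49db, 75ec, 90b1, a718, e08d}.
In 033a's history but not e08d's: {033a, 5d1a} — 2 commits.

2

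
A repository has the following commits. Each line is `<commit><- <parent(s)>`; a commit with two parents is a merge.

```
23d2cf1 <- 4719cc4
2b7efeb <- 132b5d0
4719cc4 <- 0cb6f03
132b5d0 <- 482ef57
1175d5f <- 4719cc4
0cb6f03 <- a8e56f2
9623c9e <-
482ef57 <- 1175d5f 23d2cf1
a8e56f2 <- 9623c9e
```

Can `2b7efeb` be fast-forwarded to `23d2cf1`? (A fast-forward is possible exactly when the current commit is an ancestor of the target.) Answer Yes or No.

A fast-forward from 2b7efeb to 23d2cf1 is possible iff 2b7efeb is an ancestor of 23d2cf1.
Ancestors of 23d2cf1: {0cb6f03, 23d2cf1, 4719cc4, 9623c9e, a8e56f2}.
2b7efeb is not among them, so fast-forward is not possible.

No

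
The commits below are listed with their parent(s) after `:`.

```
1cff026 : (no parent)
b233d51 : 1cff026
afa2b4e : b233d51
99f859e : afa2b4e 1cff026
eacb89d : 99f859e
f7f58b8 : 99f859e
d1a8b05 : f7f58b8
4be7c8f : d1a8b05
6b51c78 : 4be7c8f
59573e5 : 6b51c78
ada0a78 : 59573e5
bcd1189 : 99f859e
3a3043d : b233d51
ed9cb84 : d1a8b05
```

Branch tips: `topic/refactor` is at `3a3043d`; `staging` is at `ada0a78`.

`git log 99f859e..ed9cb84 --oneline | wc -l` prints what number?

3

Reachable from ed9cb84: {1cff026, 99f859e, afa2b4e, b233d51, d1a8b05, ed9cb84, f7f58b8}.
Reachable from 99f859e: {1cff026, 99f859e, afa2b4e, b233d51}.
In ed9cb84's history but not 99f859e's: {d1a8b05, ed9cb84, f7f58b8} — 3 commits.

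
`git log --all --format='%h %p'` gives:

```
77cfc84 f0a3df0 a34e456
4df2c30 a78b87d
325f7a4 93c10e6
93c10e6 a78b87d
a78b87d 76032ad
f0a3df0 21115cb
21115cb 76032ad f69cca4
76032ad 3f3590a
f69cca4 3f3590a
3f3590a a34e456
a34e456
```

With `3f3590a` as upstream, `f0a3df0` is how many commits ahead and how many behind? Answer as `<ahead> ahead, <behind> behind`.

4 ahead, 0 behind

Reachable from f0a3df0: {21115cb, 3f3590a, 76032ad, a34e456, f0a3df0, f69cca4}.
Reachable from 3f3590a: {3f3590a, a34e456}.
Only in f0a3df0's history (ahead): {21115cb, 76032ad, f0a3df0, f69cca4} — 4.
Only in 3f3590a's history (behind): {} — 0.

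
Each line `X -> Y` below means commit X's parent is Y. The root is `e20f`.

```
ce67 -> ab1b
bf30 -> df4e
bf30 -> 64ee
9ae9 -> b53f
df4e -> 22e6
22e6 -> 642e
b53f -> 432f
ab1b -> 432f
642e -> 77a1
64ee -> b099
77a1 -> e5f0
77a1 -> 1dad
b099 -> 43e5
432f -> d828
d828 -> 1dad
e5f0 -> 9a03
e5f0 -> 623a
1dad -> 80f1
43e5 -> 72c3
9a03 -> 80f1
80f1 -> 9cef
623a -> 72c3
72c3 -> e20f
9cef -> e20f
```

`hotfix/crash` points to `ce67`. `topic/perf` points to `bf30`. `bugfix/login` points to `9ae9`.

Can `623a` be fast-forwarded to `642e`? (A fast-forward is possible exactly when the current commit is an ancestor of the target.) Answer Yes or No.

A fast-forward from 623a to 642e is possible iff 623a is an ancestor of 642e.
Ancestors of 642e: {1dad, 623a, 642e, 72c3, 77a1, 80f1, 9a03, 9cef, e20f, e5f0}.
623a is among them, so fast-forward is possible.

Yes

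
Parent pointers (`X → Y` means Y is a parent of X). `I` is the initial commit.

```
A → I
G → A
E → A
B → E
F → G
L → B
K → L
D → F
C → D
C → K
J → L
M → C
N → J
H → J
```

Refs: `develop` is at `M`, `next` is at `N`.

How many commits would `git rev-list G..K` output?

4

Reachable from K: {A, B, E, I, K, L}.
Reachable from G: {A, G, I}.
In K's history but not G's: {B, E, K, L} — 4 commits.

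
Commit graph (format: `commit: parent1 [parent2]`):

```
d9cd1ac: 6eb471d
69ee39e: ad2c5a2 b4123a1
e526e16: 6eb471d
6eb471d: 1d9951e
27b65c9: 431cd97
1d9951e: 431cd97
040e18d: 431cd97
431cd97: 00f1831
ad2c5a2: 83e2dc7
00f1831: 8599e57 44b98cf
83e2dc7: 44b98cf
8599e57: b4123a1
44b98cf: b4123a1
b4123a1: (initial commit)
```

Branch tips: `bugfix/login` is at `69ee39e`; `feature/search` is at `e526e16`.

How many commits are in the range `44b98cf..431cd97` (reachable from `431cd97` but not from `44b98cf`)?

3

Reachable from 431cd97: {00f1831, 431cd97, 44b98cf, 8599e57, b4123a1}.
Reachable from 44b98cf: {44b98cf, b4123a1}.
In 431cd97's history but not 44b98cf's: {00f1831, 431cd97, 8599e57} — 3 commits.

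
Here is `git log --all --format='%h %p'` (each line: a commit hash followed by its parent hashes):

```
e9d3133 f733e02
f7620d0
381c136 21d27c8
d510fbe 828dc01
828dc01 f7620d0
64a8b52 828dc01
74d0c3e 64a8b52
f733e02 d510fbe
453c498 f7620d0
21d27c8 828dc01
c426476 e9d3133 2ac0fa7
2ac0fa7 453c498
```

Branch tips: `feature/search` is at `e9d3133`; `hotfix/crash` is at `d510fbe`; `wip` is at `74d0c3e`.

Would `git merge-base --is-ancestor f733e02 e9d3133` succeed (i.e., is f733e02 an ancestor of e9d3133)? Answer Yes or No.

Ancestors of e9d3133 (commits reachable by following parents): {828dc01, d510fbe, e9d3133, f733e02, f7620d0}.
f733e02 is in that set, so it is an ancestor of e9d3133.

Yes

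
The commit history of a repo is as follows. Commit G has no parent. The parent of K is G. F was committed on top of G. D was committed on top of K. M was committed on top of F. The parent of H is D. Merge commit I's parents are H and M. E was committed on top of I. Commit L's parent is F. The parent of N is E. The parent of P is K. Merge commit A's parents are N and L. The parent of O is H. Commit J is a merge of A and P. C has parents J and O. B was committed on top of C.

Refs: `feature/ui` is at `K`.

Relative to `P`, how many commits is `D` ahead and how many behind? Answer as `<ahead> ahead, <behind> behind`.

Reachable from D: {D, G, K}.
Reachable from P: {G, K, P}.
Only in D's history (ahead): {D} — 1.
Only in P's history (behind): {P} — 1.

1 ahead, 1 behind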